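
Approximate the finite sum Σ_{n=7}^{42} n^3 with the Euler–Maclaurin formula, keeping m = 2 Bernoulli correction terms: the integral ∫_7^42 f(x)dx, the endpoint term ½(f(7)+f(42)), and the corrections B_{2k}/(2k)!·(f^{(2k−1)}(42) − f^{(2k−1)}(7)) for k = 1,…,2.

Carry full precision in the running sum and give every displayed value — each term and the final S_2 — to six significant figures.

The integral term ∫_7^42 x^3 dx = 777324.
½[f(7) + f(42)] = ½[343.000 + 74088.0] = 37215.5.
So far: 814539.
Correction k=1: B_{2}/2! · (f^{(1)}(42) − f^{(1)}(7)) = 1/12 · (5292.00 − 147.000) = 428.750.
Partial sum through k=1: 814968.
Correction k=2: B_{4}/4! · (f^{(3)}(42) − f^{(3)}(7)) = −1/720 · (6.00000 − 6.00000) = 0.00000.

S_2 ≈ 814968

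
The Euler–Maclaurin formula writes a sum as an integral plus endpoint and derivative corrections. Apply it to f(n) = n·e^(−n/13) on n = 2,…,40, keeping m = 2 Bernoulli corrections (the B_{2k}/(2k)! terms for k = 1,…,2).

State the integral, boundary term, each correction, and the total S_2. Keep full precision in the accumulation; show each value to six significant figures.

S_2 ≈ 137.141

The integral term ∫_2^40 x·e^(−x/13) dx = 135.430.
Endpoint term: (f(2) + f(40))/2 = (1.71481 + 1.84404)/2 = 1.77942.
Running total after boundary: 137.210.
Correction k=1: B_{2}/2! · (f^{(1)}(40) − f^{(1)}(2)) = 1/12 · (-0.0957480 − 0.725496) = -0.0684370.
Running total after k=1: 137.141.
Correction k=2: B_{4}/4! · (f^{(3)}(40) − f^{(3)}(2)) = −1/720 · (-2.09836e-05 − 0.0144397) = 2.00842e-05.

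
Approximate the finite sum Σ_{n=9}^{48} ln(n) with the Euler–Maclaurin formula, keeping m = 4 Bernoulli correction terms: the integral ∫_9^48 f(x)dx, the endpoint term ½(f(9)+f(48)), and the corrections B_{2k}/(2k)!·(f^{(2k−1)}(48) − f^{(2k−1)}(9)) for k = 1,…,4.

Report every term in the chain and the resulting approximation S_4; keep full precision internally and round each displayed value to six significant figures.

S_4 ≈ 130.069

∫_9^48 ln(x) dx evaluates to 127.043.
½[f(9) + f(48)] = ½[2.19722 + 3.87120] = 3.03421.
Running total after boundary: 130.077.
Correction k=1: B_{2}/2! · (f^{(1)}(48) − f^{(1)}(9)) = 1/12 · (0.0208333 − 0.111111) = -0.00752315.
Running total after k=1: 130.069.
Correction k=2: B_{4}/4! · (f^{(3)}(48) − f^{(3)}(9)) = −1/720 · (1.80845e-05 − 0.00274348) = 3.78528e-06.
Running total after k=2: 130.069.
Correction k=3: B_{6}/6! · (f^{(5)}(48) − f^{(5)}(9)) = 1/30240 · (9.41901e-08 − 0.000406442) = -1.34374e-08.
Running total after k=3: 130.069.
Correction k=4: B_{8}/8! · (f^{(7)}(48) − f^{(7)}(9)) = −1/1209600 · (1.22643e-09 − 0.000150534) = 1.24448e-10.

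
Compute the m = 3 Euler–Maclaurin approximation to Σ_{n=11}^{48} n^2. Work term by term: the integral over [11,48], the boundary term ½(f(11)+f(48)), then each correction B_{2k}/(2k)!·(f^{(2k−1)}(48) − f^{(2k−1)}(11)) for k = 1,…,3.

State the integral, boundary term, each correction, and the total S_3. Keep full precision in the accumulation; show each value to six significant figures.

S_3 ≈ 37639.0

The integral term ∫_11^48 x^2 dx = 36420.3.
Boundary: ½(f(11) + f(48)) = ½(121.000 + 2304.00) = 1212.50.
So far: 37632.8.
k=1: B_{2}/(2)! × [f^{(1)}(48) − f^{(1)}(11)] = 1/12 × (96.0000 − 22.0000) = 6.16667.
Running total after k=1: 37639.0.
k=2: B_{4}/(4)! × [f^{(3)}(48) − f^{(3)}(11)] = −1/720 × (0.00000 − 0.00000) = 0.00000.
Running total after k=2: 37639.0.
k=3: B_{6}/(6)! × [f^{(5)}(48) − f^{(5)}(11)] = 1/30240 × (0.00000 − 0.00000) = 0.00000.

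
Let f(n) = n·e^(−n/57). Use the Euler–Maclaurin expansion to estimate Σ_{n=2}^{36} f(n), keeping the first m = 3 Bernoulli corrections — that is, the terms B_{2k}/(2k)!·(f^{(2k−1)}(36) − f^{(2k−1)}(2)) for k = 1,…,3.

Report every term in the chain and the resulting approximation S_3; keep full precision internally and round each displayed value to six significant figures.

The integral term ∫_2^36 x·e^(−x/57) dx = 428.231.
Boundary: ½(f(2) + f(36)) = ½(1.93104 + 19.1431) = 10.5370.
Running total after boundary: 438.768.
k=1: B_{2}/(2)! × [f^{(1)}(36) − f^{(1)}(2)] = 1/12 × (0.195908 − 0.931643) = -0.0613112.
After k=1: 438.707.
k=2: B_{4}/(4)! × [f^{(3)}(36) − f^{(3)}(2)] = −1/720 × (0.000387631 − 0.000881097) = 6.85370e-07.
After k=2: 438.707.
k=3: B_{6}/(6)! × [f^{(5)}(36) − f^{(5)}(2)] = 1/30240 × (2.20056e-07 − 4.54123e-07) = -7.74031e-12.

S_3 ≈ 438.707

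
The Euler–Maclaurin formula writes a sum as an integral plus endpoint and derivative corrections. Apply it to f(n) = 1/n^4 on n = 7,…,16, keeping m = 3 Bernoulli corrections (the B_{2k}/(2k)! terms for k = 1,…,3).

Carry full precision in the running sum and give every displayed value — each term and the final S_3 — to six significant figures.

Integral: ∫_7^16 1/x^4 dx = 0.000890437.
½[f(7) + f(16)] = ½[0.000416493 + 1.52588e-05] = 0.000215876.
Integral + boundary = 0.00110631.
k=1: B_{2}/(2)! × [f^{(1)}(16) − f^{(1)}(7)] = 1/12 × (-3.81470e-06 − (-0.000237996)) = 1.95151e-05.
Partial sum through k=1: 0.00112583.
k=2: B_{4}/(4)! × [f^{(3)}(16) − f^{(3)}(7)] = −1/720 × (-4.47035e-07 − (-0.000145712)) = -2.01757e-07.
Partial sum through k=2: 0.00112563.
k=3: B_{6}/(6)! × [f^{(5)}(16) − f^{(5)}(7)] = 1/30240 × (-9.77889e-08 − (-0.000166528)) = 5.50364e-09.

S_3 ≈ 0.00112563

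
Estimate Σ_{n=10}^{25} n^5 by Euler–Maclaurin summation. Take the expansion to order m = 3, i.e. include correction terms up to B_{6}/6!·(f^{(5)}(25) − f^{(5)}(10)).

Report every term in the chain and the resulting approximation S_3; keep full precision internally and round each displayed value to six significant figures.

∫_10^25 x^5 dx evaluates to 4.05234e+07.
½[f(10) + f(25)] = ½[100000 + 9.76562e+06] = 4.93281e+06.
Integral + boundary = 4.54562e+07.
k=1: B_{2}/(2)! × [f^{(1)}(25) − f^{(1)}(10)] = 1/12 × (1.95312e+06 − 50000.0) = 158594.
After k=1: 4.56148e+07.
k=2: B_{4}/(4)! × [f^{(3)}(25) − f^{(3)}(10)] = −1/720 × (37500.0 − 6000.00) = -43.7500.
After k=2: 4.56148e+07.
k=3: B_{6}/(6)! × [f^{(5)}(25) − f^{(5)}(10)] = 1/30240 × (120.000 − 120.000) = 0.00000.

S_3 ≈ 4.56148e+07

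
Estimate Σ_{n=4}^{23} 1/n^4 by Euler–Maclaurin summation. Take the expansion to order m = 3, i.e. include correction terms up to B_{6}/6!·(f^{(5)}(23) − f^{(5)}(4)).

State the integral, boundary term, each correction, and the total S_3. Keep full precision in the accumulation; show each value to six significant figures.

Integral: ∫_4^23 1/x^4 dx = 0.00518094.
Boundary: ½(f(4) + f(23)) = ½(0.00390625 + 3.57346e-06) = 0.00195491.
Integral + boundary = 0.00713585.
Order-1 term: 1/12 · (-6.21471e-07 − (-0.00390625)) = 0.000325469.
Running total after k=1: 0.00746132.
Order-2 term: −1/720 · (-3.52441e-08 − (-0.00732422)) = -1.01725e-05.
Running total after k=2: 0.00745115.
Order-3 term: 1/30240 · (-3.73094e-09 − (-0.0256348)) = 8.47710e-07.

S_3 ≈ 0.00745199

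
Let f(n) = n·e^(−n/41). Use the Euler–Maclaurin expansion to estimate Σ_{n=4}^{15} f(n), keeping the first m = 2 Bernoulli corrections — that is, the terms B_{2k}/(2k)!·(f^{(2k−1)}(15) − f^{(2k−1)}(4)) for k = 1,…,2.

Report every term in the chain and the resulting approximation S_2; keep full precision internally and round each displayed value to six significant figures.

∫_4^15 x·e^(−x/41) dx evaluates to 80.9863.
½[f(4) + f(15)] = ½[3.62819 + 10.4041] = 7.01613.
Integral + boundary = 88.0024.
k=1: B_{2}/(2)! × [f^{(1)}(15) − f^{(1)}(4)] = 1/12 × (0.439847 − 0.818555) = -0.0315590.
After k=1: 87.9709.
k=2: B_{4}/(4)! × [f^{(3)}(15) − f^{(3)}(4)] = −1/720 × (0.00108689 − 0.00156612) = 6.65604e-07.

S_2 ≈ 87.9709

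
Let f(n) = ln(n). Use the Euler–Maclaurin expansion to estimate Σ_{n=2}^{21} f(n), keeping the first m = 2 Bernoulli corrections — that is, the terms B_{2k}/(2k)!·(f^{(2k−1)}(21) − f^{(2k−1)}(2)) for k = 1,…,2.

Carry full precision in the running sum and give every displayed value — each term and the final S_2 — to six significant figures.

∫_2^21 ln(x) dx evaluates to 43.5487.
½[f(2) + f(21)] = ½[0.693147 + 3.04452] = 1.86883.
Integral + boundary = 45.4175.
Order-1 term: 1/12 · (0.0476190 − 0.500000) = -0.0376984.
After k=1: 45.3798.
Order-2 term: −1/720 · (0.000215959 − 0.250000) = 0.000346922.

S_2 ≈ 45.3802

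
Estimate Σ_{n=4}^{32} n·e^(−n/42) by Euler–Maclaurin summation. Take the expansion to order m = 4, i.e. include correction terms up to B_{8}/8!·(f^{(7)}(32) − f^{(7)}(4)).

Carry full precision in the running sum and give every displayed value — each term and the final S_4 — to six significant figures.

S_4 ≈ 314.976

The integral term ∫_4^32 x·e^(−x/42) dx = 305.749.
½[f(4) + f(32)] = ½[3.63663 + 14.9368] = 9.28674.
Integral + boundary = 315.036.
Correction k=1: B_{2}/2! · (f^{(1)}(32) − f^{(1)}(4)) = 1/12 · (0.111137 − 0.822570) = -0.0592861.
After k=1: 314.976.
Correction k=2: B_{4}/4! · (f^{(3)}(32) − f^{(3)}(4)) = −1/720 · (0.000592228 − 0.00149710) = 1.25677e-06.
After k=2: 314.976.
Correction k=3: B_{6}/6! · (f^{(5)}(32) − f^{(5)}(4)) = 1/30240 · (6.35744e-07 − 1.43304e-06) = -2.63657e-11.
After k=3: 314.976.
Correction k=4: B_{8}/8! · (f^{(7)}(32) − f^{(7)}(4)) = −1/1209600 · (5.30475e-10 − 1.14365e-09) = 5.06920e-16.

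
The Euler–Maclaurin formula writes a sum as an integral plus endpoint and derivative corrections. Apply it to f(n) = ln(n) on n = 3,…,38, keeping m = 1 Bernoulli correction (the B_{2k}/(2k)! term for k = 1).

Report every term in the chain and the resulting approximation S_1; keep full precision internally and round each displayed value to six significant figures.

S_1 ≈ 102.275

Integral: ∫_3^38 ln(x) dx = 99.9324.
Endpoint term: (f(3) + f(38))/2 = (1.09861 + 3.63759)/2 = 2.36810.
So far: 102.301.
Order-1 term: 1/12 · (0.0263158 − 0.333333) = -0.0255848.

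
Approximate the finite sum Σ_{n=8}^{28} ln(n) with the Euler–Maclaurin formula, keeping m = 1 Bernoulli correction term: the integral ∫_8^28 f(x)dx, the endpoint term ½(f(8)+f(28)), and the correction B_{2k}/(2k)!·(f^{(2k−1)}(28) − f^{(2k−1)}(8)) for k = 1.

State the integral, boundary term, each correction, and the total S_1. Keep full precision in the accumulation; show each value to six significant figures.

S_1 ≈ 59.3646

The integral term ∫_8^28 ln(x) dx = 56.6662.
Endpoint term: (f(8) + f(28))/2 = (2.07944 + 3.33220)/2 = 2.70582.
Running total after boundary: 59.3720.
Correction k=1: B_{2}/2! · (f^{(1)}(28) − f^{(1)}(8)) = 1/12 · (0.0357143 − 0.125000) = -0.00744048.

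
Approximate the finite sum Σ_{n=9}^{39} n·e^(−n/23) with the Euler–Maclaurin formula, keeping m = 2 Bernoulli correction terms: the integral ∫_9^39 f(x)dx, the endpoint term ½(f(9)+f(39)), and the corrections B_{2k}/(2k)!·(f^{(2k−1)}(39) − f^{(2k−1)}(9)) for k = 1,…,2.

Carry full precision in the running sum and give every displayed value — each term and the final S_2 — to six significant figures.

S_2 ≈ 242.598

∫_9^39 x·e^(−x/23) dx evaluates to 236.022.
½[f(9) + f(39)] = ½[6.08557 + 7.15570] = 6.62064.
Integral + boundary = 242.643.
Correction k=1: B_{2}/2! · (f^{(1)}(39) − f^{(1)}(9)) = 1/12 · (-0.127638 − 0.411584) = -0.0449352.
After k=1: 242.598.
Correction k=2: B_{4}/4! · (f^{(3)}(39) − f^{(3)}(9)) = −1/720 · (0.000452403 − 0.00333447) = 4.00287e-06.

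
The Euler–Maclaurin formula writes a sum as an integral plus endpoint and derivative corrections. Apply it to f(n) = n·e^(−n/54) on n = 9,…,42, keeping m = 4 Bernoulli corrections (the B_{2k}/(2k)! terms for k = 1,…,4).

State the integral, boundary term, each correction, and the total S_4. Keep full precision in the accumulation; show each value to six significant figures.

The integral term ∫_9^42 x·e^(−x/54) dx = 498.067.
½[f(9) + f(42)] = ½[7.61834 + 19.2959] = 13.4571.
Integral + boundary = 511.524.
Order-1 term: 1/12 · (0.102095 − 0.705401) = -0.0502756.
Running total after k=1: 511.474.
Order-2 term: −1/720 · (0.000350119 − 0.000822485) = 6.56064e-07.
Running total after k=2: 511.474.
Order-3 term: 1/30240 · (2.28130e-07 − 4.81160e-07) = -8.36740e-12.
Running total after k=3: 511.474.
Order-4 term: −1/1209600 · (1.15292e-10 − 2.33285e-10) = 9.75477e-17.

S_4 ≈ 511.474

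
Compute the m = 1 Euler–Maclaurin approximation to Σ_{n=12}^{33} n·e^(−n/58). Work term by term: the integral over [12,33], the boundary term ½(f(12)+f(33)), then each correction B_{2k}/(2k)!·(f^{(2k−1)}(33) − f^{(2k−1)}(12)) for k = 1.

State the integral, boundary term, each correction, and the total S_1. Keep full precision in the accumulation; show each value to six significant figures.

S_1 ≈ 327.455

Integral: ∫_12^33 x·e^(−x/58) dx = 313.269.
½[f(12) + f(33)] = ½[9.75725 + 18.6817] = 14.2195.
Running total after boundary: 327.488.
Correction k=1: B_{2}/2! · (f^{(1)}(33) − f^{(1)}(12)) = 1/12 · (0.244013 − 0.644875) = -0.0334052.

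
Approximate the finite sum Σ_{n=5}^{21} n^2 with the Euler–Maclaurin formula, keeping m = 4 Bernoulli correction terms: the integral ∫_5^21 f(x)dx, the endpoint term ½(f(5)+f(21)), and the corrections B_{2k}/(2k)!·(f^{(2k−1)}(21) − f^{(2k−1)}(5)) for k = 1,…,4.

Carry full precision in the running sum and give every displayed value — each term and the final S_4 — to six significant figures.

S_4 ≈ 3281.00

∫_5^21 x^2 dx evaluates to 3045.33.
½[f(5) + f(21)] = ½[25.0000 + 441.000] = 233.000.
So far: 3278.33.
Correction k=1: B_{2}/2! · (f^{(1)}(21) − f^{(1)}(5)) = 1/12 · (42.0000 − 10.0000) = 2.66667.
Partial sum through k=1: 3281.00.
Correction k=2: B_{4}/4! · (f^{(3)}(21) − f^{(3)}(5)) = −1/720 · (0.00000 − 0.00000) = 0.00000.
Partial sum through k=2: 3281.00.
Correction k=3: B_{6}/6! · (f^{(5)}(21) − f^{(5)}(5)) = 1/30240 · (0.00000 − 0.00000) = 0.00000.
Partial sum through k=3: 3281.00.
Correction k=4: B_{8}/8! · (f^{(7)}(21) − f^{(7)}(5)) = −1/1209600 · (0.00000 − 0.00000) = 0.00000.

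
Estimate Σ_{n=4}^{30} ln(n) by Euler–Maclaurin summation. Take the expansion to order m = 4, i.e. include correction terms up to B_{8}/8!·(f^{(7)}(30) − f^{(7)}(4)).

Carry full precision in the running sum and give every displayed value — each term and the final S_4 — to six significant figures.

The integral term ∫_4^30 ln(x) dx = 70.4907.
Boundary: ½(f(4) + f(30)) = ½(1.38629 + 3.40120) = 2.39375.
Integral + boundary = 72.8845.
Order-1 term: 1/12 · (0.0333333 − 0.250000) = -0.0180556.
Partial sum through k=1: 72.8664.
Order-2 term: −1/720 · (7.40741e-05 − 0.0312500) = 4.32999e-05.
Partial sum through k=2: 72.8665.
Order-3 term: 1/30240 · (9.87654e-07 − 0.0234375) = -7.75017e-07.
Partial sum through k=3: 72.8665.
Order-4 term: −1/1209600 · (3.29218e-08 − 0.0439453) = 3.63304e-08.

S_4 ≈ 72.8665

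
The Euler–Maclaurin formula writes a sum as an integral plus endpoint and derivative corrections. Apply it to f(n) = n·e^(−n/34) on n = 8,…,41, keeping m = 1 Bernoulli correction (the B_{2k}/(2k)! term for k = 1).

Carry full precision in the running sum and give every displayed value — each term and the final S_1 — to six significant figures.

S_1 ≈ 374.307

∫_8^41 x·e^(−x/34) dx evaluates to 365.063.
Boundary: ½(f(8) + f(41)) = ½(6.32271 + 12.2765) = 9.29962.
Integral + boundary = 374.362.
Correction k=1: B_{2}/2! · (f^{(1)}(41) − f^{(1)}(8)) = 1/12 · (-0.0616469 − 0.604376) = -0.0555019.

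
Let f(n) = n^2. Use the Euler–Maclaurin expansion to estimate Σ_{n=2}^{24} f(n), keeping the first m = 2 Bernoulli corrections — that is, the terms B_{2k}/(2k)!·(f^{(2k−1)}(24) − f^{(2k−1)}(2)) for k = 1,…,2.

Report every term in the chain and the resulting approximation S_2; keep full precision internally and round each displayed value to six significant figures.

S_2 ≈ 4899.00

Integral: ∫_2^24 x^2 dx = 4605.33.
Endpoint term: (f(2) + f(24))/2 = (4.00000 + 576.000)/2 = 290.000.
Integral + boundary = 4895.33.
Correction k=1: B_{2}/2! · (f^{(1)}(24) − f^{(1)}(2)) = 1/12 · (48.0000 − 4.00000) = 3.66667.
Running total after k=1: 4899.00.
Correction k=2: B_{4}/4! · (f^{(3)}(24) − f^{(3)}(2)) = −1/720 · (0.00000 − 0.00000) = 0.00000.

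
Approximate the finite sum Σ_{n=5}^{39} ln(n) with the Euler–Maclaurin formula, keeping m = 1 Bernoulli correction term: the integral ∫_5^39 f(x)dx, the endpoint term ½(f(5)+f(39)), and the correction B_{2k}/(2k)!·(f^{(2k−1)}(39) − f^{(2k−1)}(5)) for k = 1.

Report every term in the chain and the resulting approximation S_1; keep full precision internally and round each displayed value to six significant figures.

S_1 ≈ 103.454

∫_5^39 ln(x) dx evaluates to 100.832.
Boundary: ½(f(5) + f(39)) = ½(1.60944 + 3.66356) = 2.63650.
Running total after boundary: 103.468.
k=1: B_{2}/(2)! × [f^{(1)}(39) − f^{(1)}(5)] = 1/12 × (0.0256410 − 0.200000) = -0.0145299.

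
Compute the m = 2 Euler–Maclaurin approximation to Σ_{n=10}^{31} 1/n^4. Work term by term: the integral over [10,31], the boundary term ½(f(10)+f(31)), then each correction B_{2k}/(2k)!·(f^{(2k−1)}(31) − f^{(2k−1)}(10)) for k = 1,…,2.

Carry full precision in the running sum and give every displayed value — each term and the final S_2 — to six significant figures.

S_2 ≈ 0.000375991

The integral term ∫_10^31 1/x^4 dx = 0.000322144.
Boundary: ½(f(10) + f(31)) = ½(0.000100000 + 1.08281e-06) = 5.05414e-05.
Running total after boundary: 0.000372686.
Order-1 term: 1/12 · (-1.39718e-07 − (-4.00000e-05)) = 3.32169e-06.
Partial sum through k=1: 0.000376007.
Order-2 term: −1/720 · (-4.36164e-09 − (-1.20000e-05)) = -1.66606e-08.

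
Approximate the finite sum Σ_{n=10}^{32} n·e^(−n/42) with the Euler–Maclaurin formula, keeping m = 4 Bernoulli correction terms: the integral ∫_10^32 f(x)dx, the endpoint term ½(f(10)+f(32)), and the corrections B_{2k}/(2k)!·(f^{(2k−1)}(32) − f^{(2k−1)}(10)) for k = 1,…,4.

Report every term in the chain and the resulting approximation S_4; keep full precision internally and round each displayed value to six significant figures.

∫_10^32 x·e^(−x/42) dx evaluates to 270.529.
½[f(10) + f(32)] = ½[7.88128 + 14.9368] = 11.4091.
So far: 281.938.
Order-1 term: 1/12 · (0.111137 − 0.600478) = -0.0407784.
Running total after k=1: 281.898.
Order-2 term: −1/720 · (0.000592228 − 0.00123398) = 8.91316e-07.
Running total after k=2: 281.898.
Order-3 term: 1/30240 · (6.35744e-07 − 1.20609e-06) = -1.88607e-11.
Running total after k=3: 281.898.
Order-4 term: −1/1209600 · (5.30475e-10 − 9.70890e-10) = 3.64099e-16.

S_4 ≈ 281.898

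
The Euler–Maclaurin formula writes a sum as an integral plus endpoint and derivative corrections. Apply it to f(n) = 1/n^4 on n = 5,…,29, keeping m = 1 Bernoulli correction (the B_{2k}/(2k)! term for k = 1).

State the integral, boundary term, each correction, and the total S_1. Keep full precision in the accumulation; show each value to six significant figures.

Integral: ∫_5^29 1/x^4 dx = 0.00265300.
Boundary: ½(f(5) + f(29)) = ½(0.00160000 + 1.41387e-06) = 0.000800707.
Integral + boundary = 0.00345371.
Order-1 term: 1/12 · (-1.95016e-07 − (-0.00128000)) = 0.000106650.

S_1 ≈ 0.00356036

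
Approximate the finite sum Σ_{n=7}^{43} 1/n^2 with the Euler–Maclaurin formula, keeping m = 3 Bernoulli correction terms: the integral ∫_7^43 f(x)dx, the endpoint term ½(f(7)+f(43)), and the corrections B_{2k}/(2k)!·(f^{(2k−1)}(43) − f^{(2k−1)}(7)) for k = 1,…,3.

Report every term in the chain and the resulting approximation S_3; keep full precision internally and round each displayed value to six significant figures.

S_3 ≈ 0.130558

∫_7^43 1/x^2 dx evaluates to 0.119601.
½[f(7) + f(43)] = ½[0.0204082 + 0.000540833] = 0.0104745.
Running total after boundary: 0.130076.
Correction k=1: B_{2}/2! · (f^{(1)}(43) − f^{(1)}(7)) = 1/12 · (-2.51550e-05 − (-0.00583090)) = 0.000483812.
Running total after k=1: 0.130560.
Correction k=2: B_{4}/4! · (f^{(3)}(43) − f^{(3)}(7)) = −1/720 · (-1.63256e-07 − (-0.00142798)) = -1.98307e-06.
Running total after k=2: 0.130558.
Correction k=3: B_{6}/6! · (f^{(5)}(43) − f^{(5)}(7)) = 1/30240 · (-2.64883e-09 − (-0.000874271)) = 2.89110e-08.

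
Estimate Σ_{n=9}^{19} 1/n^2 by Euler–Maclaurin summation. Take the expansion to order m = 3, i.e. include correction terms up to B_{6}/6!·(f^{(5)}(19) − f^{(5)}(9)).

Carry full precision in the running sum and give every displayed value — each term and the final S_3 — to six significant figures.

S_3 ≈ 0.0662412

∫_9^19 1/x^2 dx evaluates to 0.0584795.
Endpoint term: (f(9) + f(19))/2 = (0.0123457 + 0.00277008)/2 = 0.00755788.
Running total after boundary: 0.0660374.
Order-1 term: 1/12 · (-0.000291588 − (-0.00274348)) = 0.000204325.
After k=1: 0.0662417.
Order-2 term: −1/720 · (-9.69267e-06 − (-0.000406442)) = -5.51041e-07.
After k=2: 0.0662412.
Order-3 term: 1/30240 · (-8.05485e-07 − (-0.000150534)) = 4.95134e-09.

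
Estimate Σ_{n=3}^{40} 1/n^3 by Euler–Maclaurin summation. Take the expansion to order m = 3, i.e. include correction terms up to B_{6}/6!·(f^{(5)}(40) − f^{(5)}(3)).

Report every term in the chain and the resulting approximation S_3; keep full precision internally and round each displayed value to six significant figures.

S_3 ≈ 0.0767541

The integral term ∫_3^40 1/x^3 dx = 0.0552431.
Endpoint term: (f(3) + f(40))/2 = (0.0370370 + 1.56250e-05)/2 = 0.0185263.
Running total after boundary: 0.0737694.
Correction k=1: B_{2}/2! · (f^{(1)}(40) − f^{(1)}(3)) = 1/12 · (-1.17187e-06 − (-0.0370370)) = 0.00308632.
After k=1: 0.0768557.
Correction k=2: B_{4}/4! · (f^{(3)}(40) − f^{(3)}(3)) = −1/720 · (-1.46484e-08 − (-0.0823045)) = -0.000114312.
After k=2: 0.0767414.
Correction k=3: B_{6}/6! · (f^{(5)}(40) − f^{(5)}(3)) = 1/30240 · (-3.84521e-10 − (-0.384088)) = 1.27013e-05.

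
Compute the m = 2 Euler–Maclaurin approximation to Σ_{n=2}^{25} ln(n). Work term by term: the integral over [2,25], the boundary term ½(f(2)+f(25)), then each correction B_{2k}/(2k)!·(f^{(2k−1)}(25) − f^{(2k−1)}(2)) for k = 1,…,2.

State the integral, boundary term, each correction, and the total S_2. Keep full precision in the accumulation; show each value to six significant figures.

Integral: ∫_2^25 ln(x) dx = 56.0856.
½[f(2) + f(25)] = ½[0.693147 + 3.21888] = 1.95601.
Integral + boundary = 58.0416.
Correction k=1: B_{2}/2! · (f^{(1)}(25) − f^{(1)}(2)) = 1/12 · (0.0400000 − 0.500000) = -0.0383333.
Partial sum through k=1: 58.0033.
Correction k=2: B_{4}/4! · (f^{(3)}(25) − f^{(3)}(2)) = −1/720 · (0.000128000 − 0.250000) = 0.000347044.

S_2 ≈ 58.0036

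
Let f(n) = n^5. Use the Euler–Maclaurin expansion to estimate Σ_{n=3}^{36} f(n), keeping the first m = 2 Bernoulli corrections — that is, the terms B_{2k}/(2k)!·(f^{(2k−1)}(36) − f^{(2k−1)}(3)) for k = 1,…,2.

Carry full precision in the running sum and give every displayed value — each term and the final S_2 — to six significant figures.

∫_3^36 x^5 dx evaluates to 3.62797e+08.
Boundary: ½(f(3) + f(36)) = ½(243.000 + 6.04662e+07) = 3.02332e+07.
Running total after boundary: 3.93030e+08.
Correction k=1: B_{2}/2! · (f^{(1)}(36) − f^{(1)}(3)) = 1/12 · (8.39808e+06 − 405.000) = 699806.
Running total after k=1: 3.93730e+08.
Correction k=2: B_{4}/4! · (f^{(3)}(36) − f^{(3)}(3)) = −1/720 · (77760.0 − 540.000) = -107.250.

S_2 ≈ 3.93730e+08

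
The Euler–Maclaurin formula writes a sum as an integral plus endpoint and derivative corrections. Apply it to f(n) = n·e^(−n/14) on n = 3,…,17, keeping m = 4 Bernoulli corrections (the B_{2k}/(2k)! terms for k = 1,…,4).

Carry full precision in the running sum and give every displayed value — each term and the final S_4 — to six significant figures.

S_4 ≈ 66.9062

∫_3^17 x·e^(−x/14) dx evaluates to 63.2299.
Boundary: ½(f(3) + f(17)) = ½(2.42135 + 5.04767) = 3.73451.
Integral + boundary = 66.9644.
k=1: B_{2}/(2)! × [f^{(1)}(17) − f^{(1)}(3)] = 1/12 × (-0.0636261 − 0.634164) = -0.0581492.
Running total after k=1: 66.9062.
k=2: B_{4}/(4)! × [f^{(3)}(17) − f^{(3)}(3)] = −1/720 × (0.00270519 − 0.0114714) = 1.21753e-05.
Running total after k=2: 66.9062.
k=3: B_{6}/(6)! × [f^{(5)}(17) − f^{(5)}(3)] = 1/30240 × (2.92603e-05 − 0.000100548) = -2.35738e-09.
Running total after k=3: 66.9062.
k=4: B_{8}/(8)! × [f^{(7)}(17) − f^{(7)}(3)] = −1/1209600 × (2.28156e-07 − 7.27385e-07) = 4.12723e-13.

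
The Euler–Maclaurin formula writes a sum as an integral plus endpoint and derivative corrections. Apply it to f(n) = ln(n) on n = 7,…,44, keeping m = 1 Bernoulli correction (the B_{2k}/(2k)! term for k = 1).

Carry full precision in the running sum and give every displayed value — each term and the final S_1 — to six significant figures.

The integral term ∫_7^44 ln(x) dx = 115.883.
Endpoint term: (f(7) + f(44))/2 = (1.94591 + 3.78419)/2 = 2.86505.
Running total after boundary: 118.748.
Correction k=1: B_{2}/2! · (f^{(1)}(44) − f^{(1)}(7)) = 1/12 · (0.0227273 − 0.142857) = -0.0100108.

S_1 ≈ 118.738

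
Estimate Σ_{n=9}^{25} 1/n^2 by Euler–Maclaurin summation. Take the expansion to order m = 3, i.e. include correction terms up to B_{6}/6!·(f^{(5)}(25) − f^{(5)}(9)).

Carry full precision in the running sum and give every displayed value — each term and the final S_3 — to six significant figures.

∫_9^25 1/x^2 dx evaluates to 0.0711111.
½[f(9) + f(25)] = ½[0.0123457 + 0.00160000] = 0.00697284.
Integral + boundary = 0.0780840.
Order-1 term: 1/12 · (-0.000128000 − (-0.00274348)) = 0.000217957.
Running total after k=1: 0.0783019.
Order-2 term: −1/720 · (-2.45760e-06 − (-0.000406442)) = -5.61090e-07.
Running total after k=2: 0.0783013.
Order-3 term: 1/30240 · (-1.17965e-07 − (-0.000150534)) = 4.97408e-09.

S_3 ≈ 0.0783014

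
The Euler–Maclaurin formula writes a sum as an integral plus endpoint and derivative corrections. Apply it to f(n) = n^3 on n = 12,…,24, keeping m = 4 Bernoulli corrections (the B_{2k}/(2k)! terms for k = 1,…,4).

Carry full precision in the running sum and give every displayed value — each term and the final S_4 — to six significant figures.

∫_12^24 x^3 dx evaluates to 77760.0.
Endpoint term: (f(12) + f(24))/2 = (1728.00 + 13824.0)/2 = 7776.00.
So far: 85536.0.
Correction k=1: B_{2}/2! · (f^{(1)}(24) − f^{(1)}(12)) = 1/12 · (1728.00 − 432.000) = 108.000.
After k=1: 85644.0.
Correction k=2: B_{4}/4! · (f^{(3)}(24) − f^{(3)}(12)) = −1/720 · (6.00000 − 6.00000) = 0.00000.
After k=2: 85644.0.
Correction k=3: B_{6}/6! · (f^{(5)}(24) − f^{(5)}(12)) = 1/30240 · (0.00000 − 0.00000) = 0.00000.
After k=3: 85644.0.
Correction k=4: B_{8}/8! · (f^{(7)}(24) − f^{(7)}(12)) = −1/1209600 · (0.00000 − 0.00000) = 0.00000.

S_4 ≈ 85644.0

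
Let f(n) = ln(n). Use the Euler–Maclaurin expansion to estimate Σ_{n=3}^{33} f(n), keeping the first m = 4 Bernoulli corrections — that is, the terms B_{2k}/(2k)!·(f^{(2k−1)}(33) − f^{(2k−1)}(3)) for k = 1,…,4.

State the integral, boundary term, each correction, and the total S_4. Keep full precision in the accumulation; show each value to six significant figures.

S_4 ≈ 84.3613

Integral: ∫_3^33 ln(x) dx = 82.0889.
Endpoint term: (f(3) + f(33))/2 = (1.09861 + 3.49651)/2 = 2.29756.
So far: 84.3865.
Correction k=1: B_{2}/2! · (f^{(1)}(33) − f^{(1)}(3)) = 1/12 · (0.0303030 − 0.333333) = -0.0252525.
Running total after k=1: 84.3612.
Correction k=2: B_{4}/4! · (f^{(3)}(33) − f^{(3)}(3)) = −1/720 · (5.56529e-05 − 0.0740741) = 0.000102803.
Running total after k=2: 84.3613.
Correction k=3: B_{6}/6! · (f^{(5)}(33) − f^{(5)}(3)) = 1/30240 · (6.13256e-07 − 0.0987654) = -3.26603e-06.
Running total after k=3: 84.3613.
Correction k=4: B_{8}/8! · (f^{(7)}(33) − f^{(7)}(3)) = −1/1209600 · (1.68941e-08 − 0.329218) = 2.72171e-07.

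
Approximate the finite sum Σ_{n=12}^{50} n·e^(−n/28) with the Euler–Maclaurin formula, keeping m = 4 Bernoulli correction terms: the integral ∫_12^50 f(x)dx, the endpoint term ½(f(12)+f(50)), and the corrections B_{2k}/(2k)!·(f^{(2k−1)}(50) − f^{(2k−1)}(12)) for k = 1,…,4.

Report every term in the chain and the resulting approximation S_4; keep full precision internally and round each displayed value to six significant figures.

S_4 ≈ 371.463

Integral: ∫_12^50 x·e^(−x/28) dx = 363.405.
Boundary: ½(f(12) + f(50)) = ½(7.81727 + 8.38386) = 8.10057.
So far: 371.505.
Order-1 term: 1/12 · (-0.131746 − 0.372251) = -0.0419998.
After k=1: 371.463.
Order-2 term: −1/720 · (0.000259704 − 0.00213664) = 2.60686e-06.
After k=2: 371.463.
Order-3 term: 1/30240 · (8.76852e-07 − 4.84500e-06) = -1.31222e-10.
After k=3: 371.463.
Order-4 term: −1/1209600 · (1.81435e-09 − 8.88353e-09) = 5.84423e-15.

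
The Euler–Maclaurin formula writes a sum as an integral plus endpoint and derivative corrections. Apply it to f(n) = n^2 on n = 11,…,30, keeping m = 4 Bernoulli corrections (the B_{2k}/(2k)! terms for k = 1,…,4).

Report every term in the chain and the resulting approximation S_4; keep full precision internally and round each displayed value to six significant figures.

S_4 ≈ 9070.00

The integral term ∫_11^30 x^2 dx = 8556.33.
Endpoint term: (f(11) + f(30))/2 = (121.000 + 900.000)/2 = 510.500.
Integral + boundary = 9066.83.
Correction k=1: B_{2}/2! · (f^{(1)}(30) − f^{(1)}(11)) = 1/12 · (60.0000 − 22.0000) = 3.16667.
Running total after k=1: 9070.00.
Correction k=2: B_{4}/4! · (f^{(3)}(30) − f^{(3)}(11)) = −1/720 · (0.00000 − 0.00000) = 0.00000.
Running total after k=2: 9070.00.
Correction k=3: B_{6}/6! · (f^{(5)}(30) − f^{(5)}(11)) = 1/30240 · (0.00000 − 0.00000) = 0.00000.
Running total after k=3: 9070.00.
Correction k=4: B_{8}/8! · (f^{(7)}(30) − f^{(7)}(11)) = −1/1209600 · (0.00000 − 0.00000) = 0.00000.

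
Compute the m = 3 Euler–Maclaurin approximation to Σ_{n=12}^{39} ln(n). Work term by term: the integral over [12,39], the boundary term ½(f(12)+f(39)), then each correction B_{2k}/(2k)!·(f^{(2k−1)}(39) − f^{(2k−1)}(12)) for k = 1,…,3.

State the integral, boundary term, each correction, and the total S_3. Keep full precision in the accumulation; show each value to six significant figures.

Integral: ∫_12^39 ln(x) dx = 86.0600.
½[f(12) + f(39)] = ½[2.48491 + 3.66356] = 3.07423.
Integral + boundary = 89.1343.
k=1: B_{2}/(2)! × [f^{(1)}(39) − f^{(1)}(12)] = 1/12 × (0.0256410 − 0.0833333) = -0.00480769.
After k=1: 89.1295.
k=2: B_{4}/(4)! × [f^{(3)}(39) − f^{(3)}(12)] = −1/720 × (3.37160e-05 − 0.00115741) = 1.56068e-06.
After k=2: 89.1295.
k=3: B_{6}/(6)! × [f^{(5)}(39) − f^{(5)}(12)] = 1/30240 × (2.66004e-07 − 9.64506e-05) = -3.18071e-09.

S_3 ≈ 89.1295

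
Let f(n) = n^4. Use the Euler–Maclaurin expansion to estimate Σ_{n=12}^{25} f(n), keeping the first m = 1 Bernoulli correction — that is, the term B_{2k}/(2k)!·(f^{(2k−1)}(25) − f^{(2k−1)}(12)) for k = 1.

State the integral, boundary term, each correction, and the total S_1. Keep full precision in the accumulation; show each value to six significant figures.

S_1 ≈ 2.11367e+06

The integral term ∫_12^25 x^4 dx = 1.90336e+06.
Boundary: ½(f(12) + f(25)) = ½(20736.0 + 390625) = 205680.
Running total after boundary: 2.10904e+06.
Order-1 term: 1/12 · (62500.0 − 6912.00) = 4632.33.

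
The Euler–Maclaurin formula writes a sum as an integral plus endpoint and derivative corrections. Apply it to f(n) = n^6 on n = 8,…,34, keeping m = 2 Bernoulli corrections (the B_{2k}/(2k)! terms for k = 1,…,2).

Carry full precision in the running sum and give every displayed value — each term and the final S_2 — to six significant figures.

S_2 ≈ 8.29826e+09

∫_8^34 x^6 dx evaluates to 7.50304e+09.
Boundary: ½(f(8) + f(34)) = ½(262144 + 1.54480e+09) = 7.72533e+08.
Running total after boundary: 8.27557e+09.
k=1: B_{2}/(2)! × [f^{(1)}(34) − f^{(1)}(8)] = 1/12 × (2.72613e+08 − 196608) = 2.27013e+07.
Partial sum through k=1: 8.29827e+09.
k=2: B_{4}/(4)! × [f^{(3)}(34) − f^{(3)}(8)] = −1/720 × (4.71648e+06 − 61440.0) = -6465.33.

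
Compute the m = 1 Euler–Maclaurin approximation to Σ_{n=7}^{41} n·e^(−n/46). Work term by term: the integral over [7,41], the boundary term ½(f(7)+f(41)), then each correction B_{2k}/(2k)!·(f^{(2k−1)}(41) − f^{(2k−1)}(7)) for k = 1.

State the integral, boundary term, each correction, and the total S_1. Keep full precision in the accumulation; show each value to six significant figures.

S_1 ≈ 463.904

Integral: ∫_7^41 x·e^(−x/46) dx = 452.547.
Endpoint term: (f(7) + f(41))/2 = (6.01187 + 16.8149)/2 = 11.4134.
Integral + boundary = 463.961.
Order-1 term: 1/12 · (0.0445783 − 0.728146) = -0.0569640.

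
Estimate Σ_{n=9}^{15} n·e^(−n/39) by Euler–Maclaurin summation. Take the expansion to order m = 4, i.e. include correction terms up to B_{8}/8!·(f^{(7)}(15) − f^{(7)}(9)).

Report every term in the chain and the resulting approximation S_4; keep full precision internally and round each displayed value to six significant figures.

S_4 ≈ 61.3049

Integral: ∫_9^15 x·e^(−x/39) dx = 52.6429.
Boundary: ½(f(9) + f(15)) = ½(7.14530 + 10.2107) = 8.67799.
So far: 61.3209.
Correction k=1: B_{2}/2! · (f^{(1)}(15) − f^{(1)}(9)) = 1/12 · (0.418900 − 0.610710) = -0.0159841.
After k=1: 61.3049.
Correction k=2: B_{4}/4! · (f^{(3)}(15) − f^{(3)}(9)) = −1/720 · (0.00117050 − 0.00144547) = 3.81904e-07.
After k=2: 61.3049.
Correction k=3: B_{6}/6! · (f^{(5)}(15) − f^{(5)}(9)) = 1/30240 · (1.35804e-06 − 1.63670e-06) = -9.21477e-12.
After k=3: 61.3049.
Correction k=4: B_{8}/8! · (f^{(7)}(15) − f^{(7)}(9)) = −1/1209600 · (1.27977e-09 − 1.52732e-09) = 2.04656e-16.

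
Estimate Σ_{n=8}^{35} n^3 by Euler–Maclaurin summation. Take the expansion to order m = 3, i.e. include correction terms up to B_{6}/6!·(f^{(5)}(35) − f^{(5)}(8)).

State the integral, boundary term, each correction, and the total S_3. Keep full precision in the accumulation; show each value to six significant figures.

Integral: ∫_8^35 x^3 dx = 374132.
½[f(8) + f(35)] = ½[512.000 + 42875.0] = 21693.5.
Integral + boundary = 395826.
Correction k=1: B_{2}/2! · (f^{(1)}(35) − f^{(1)}(8)) = 1/12 · (3675.00 − 192.000) = 290.250.
Partial sum through k=1: 396116.
Correction k=2: B_{4}/4! · (f^{(3)}(35) − f^{(3)}(8)) = −1/720 · (6.00000 − 6.00000) = 0.00000.
Partial sum through k=2: 396116.
Correction k=3: B_{6}/6! · (f^{(5)}(35) − f^{(5)}(8)) = 1/30240 · (0.00000 − 0.00000) = 0.00000.

S_3 ≈ 396116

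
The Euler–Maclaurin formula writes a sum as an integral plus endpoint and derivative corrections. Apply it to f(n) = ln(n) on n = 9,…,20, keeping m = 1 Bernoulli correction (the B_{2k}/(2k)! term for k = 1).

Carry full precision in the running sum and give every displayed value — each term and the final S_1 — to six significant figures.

S_1 ≈ 31.7310

The integral term ∫_9^20 ln(x) dx = 29.1396.
Endpoint term: (f(9) + f(20))/2 = (2.19722 + 2.99573)/2 = 2.59648.
Running total after boundary: 31.7361.
Correction k=1: B_{2}/2! · (f^{(1)}(20) − f^{(1)}(9)) = 1/12 · (0.0500000 − 0.111111) = -0.00509259.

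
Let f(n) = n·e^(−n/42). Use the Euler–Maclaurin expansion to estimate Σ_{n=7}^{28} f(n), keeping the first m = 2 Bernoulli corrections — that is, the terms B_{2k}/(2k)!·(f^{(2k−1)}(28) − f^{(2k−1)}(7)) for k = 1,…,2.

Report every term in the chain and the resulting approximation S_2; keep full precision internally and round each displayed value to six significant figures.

S_2 ≈ 242.719

Integral: ∫_7^28 x·e^(−x/42) dx = 232.613.
½[f(7) + f(28)] = ½[5.92537 + 14.3757] = 10.1505.
Running total after boundary: 242.764.
k=1: B_{2}/(2)! × [f^{(1)}(28) − f^{(1)}(7)] = 1/12 × (0.171139 − 0.705401) = -0.0445219.
After k=1: 242.719.
k=2: B_{4}/(4)! × [f^{(3)}(28) − f^{(3)}(7)] = −1/720 × (0.000679123 − 0.00135962) = 9.45131e-07.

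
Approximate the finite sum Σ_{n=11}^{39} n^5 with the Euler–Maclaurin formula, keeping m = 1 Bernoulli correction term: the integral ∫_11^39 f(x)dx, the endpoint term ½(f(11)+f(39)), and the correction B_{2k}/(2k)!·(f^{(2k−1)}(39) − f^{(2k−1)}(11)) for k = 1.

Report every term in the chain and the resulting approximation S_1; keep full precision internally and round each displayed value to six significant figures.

S_1 ≈ 6.32312e+08

Integral: ∫_11^39 x^5 dx = 5.86162e+08.
Endpoint term: (f(11) + f(39))/2 = (161051 + 9.02242e+07)/2 = 4.51926e+07.
Integral + boundary = 6.31355e+08.
Order-1 term: 1/12 · (1.15672e+07 − 73205.0) = 957833.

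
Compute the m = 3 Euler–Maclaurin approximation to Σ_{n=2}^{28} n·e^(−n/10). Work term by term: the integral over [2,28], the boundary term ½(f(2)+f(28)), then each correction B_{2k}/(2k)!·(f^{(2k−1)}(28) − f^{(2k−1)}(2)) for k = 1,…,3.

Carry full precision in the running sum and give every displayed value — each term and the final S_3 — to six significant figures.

Integral: ∫_2^28 x·e^(−x/10) dx = 75.1399.
Boundary: ½(f(2) + f(28)) = ½(1.63746 + 1.70268) = 1.67007.
Running total after boundary: 76.8099.
Correction k=1: B_{2}/2! · (f^{(1)}(28) − f^{(1)}(2)) = 1/12 · (-0.109458 − 0.654985) = -0.0637036.
Partial sum through k=1: 76.7462.
Correction k=2: B_{4}/4! · (f^{(3)}(28) − f^{(3)}(2)) = −1/720 · (0.000121620 − 0.0229245) = 3.16706e-05.
Partial sum through k=2: 76.7463.
Correction k=3: B_{6}/6! · (f^{(5)}(28) − f^{(5)}(2)) = 1/30240 · (1.33782e-05 − 0.000392991) = -1.25533e-08.

S_3 ≈ 76.7463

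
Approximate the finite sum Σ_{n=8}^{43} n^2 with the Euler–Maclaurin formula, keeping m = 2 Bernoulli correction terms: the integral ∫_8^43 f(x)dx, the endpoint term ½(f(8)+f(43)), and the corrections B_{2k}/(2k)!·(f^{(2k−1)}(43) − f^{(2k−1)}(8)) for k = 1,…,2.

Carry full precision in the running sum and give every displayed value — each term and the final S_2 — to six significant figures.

Integral: ∫_8^43 x^2 dx = 26331.7.
Boundary: ½(f(8) + f(43)) = ½(64.0000 + 1849.00) = 956.500.
So far: 27288.2.
k=1: B_{2}/(2)! × [f^{(1)}(43) − f^{(1)}(8)] = 1/12 × (86.0000 − 16.0000) = 5.83333.
Partial sum through k=1: 27294.0.
k=2: B_{4}/(4)! × [f^{(3)}(43) − f^{(3)}(8)] = −1/720 × (0.00000 − 0.00000) = 0.00000.

S_2 ≈ 27294.0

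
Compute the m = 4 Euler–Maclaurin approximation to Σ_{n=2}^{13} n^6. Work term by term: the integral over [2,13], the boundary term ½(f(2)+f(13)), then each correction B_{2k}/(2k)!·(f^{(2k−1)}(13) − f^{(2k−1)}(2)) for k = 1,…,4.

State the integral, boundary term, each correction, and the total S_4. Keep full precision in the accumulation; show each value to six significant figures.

∫_2^13 x^6 dx evaluates to 8.96406e+06.
½[f(2) + f(13)] = ½[64.0000 + 4.82681e+06] = 2.41344e+06.
Running total after boundary: 1.13775e+07.
Correction k=1: B_{2}/2! · (f^{(1)}(13) − f^{(1)}(2)) = 1/12 · (2.22776e+06 − 192.000) = 185630.
After k=1: 1.15631e+07.
Correction k=2: B_{4}/4! · (f^{(3)}(13) − f^{(3)}(2)) = −1/720 · (263640 − 960.000) = -364.833.
After k=2: 1.15628e+07.
Correction k=3: B_{6}/6! · (f^{(5)}(13) − f^{(5)}(2)) = 1/30240 · (9360.00 − 1440.00) = 0.261905.
After k=3: 1.15628e+07.
Correction k=4: B_{8}/8! · (f^{(7)}(13) − f^{(7)}(2)) = −1/1209600 · (0.00000 − 0.00000) = 0.00000.

S_4 ≈ 1.15628e+07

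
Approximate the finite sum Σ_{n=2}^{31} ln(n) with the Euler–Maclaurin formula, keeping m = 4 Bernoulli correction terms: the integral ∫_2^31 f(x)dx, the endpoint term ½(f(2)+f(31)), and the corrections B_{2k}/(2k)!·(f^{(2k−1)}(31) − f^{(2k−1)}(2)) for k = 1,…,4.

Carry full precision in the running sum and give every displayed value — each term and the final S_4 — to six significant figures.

Integral: ∫_2^31 ln(x) dx = 76.0673.
Endpoint term: (f(2) + f(31))/2 = (0.693147 + 3.43399)/2 = 2.06357.
Integral + boundary = 78.1309.
k=1: B_{2}/(2)! × [f^{(1)}(31) − f^{(1)}(2)] = 1/12 × (0.0322581 − 0.500000) = -0.0389785.
After k=1: 78.0919.
k=2: B_{4}/(4)! × [f^{(3)}(31) − f^{(3)}(2)] = −1/720 × (6.71344e-05 − 0.250000) = 0.000347129.
After k=2: 78.0922.
k=3: B_{6}/(6)! × [f^{(5)}(31) − f^{(5)}(2)] = 1/30240 × (8.38306e-07 − 0.750000) = -2.48016e-05.
After k=3: 78.0922.
k=4: B_{8}/(8)! × [f^{(7)}(31) − f^{(7)}(2)] = −1/1209600 × (2.61698e-08 − 5.62500) = 4.65030e-06.

S_4 ≈ 78.0922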